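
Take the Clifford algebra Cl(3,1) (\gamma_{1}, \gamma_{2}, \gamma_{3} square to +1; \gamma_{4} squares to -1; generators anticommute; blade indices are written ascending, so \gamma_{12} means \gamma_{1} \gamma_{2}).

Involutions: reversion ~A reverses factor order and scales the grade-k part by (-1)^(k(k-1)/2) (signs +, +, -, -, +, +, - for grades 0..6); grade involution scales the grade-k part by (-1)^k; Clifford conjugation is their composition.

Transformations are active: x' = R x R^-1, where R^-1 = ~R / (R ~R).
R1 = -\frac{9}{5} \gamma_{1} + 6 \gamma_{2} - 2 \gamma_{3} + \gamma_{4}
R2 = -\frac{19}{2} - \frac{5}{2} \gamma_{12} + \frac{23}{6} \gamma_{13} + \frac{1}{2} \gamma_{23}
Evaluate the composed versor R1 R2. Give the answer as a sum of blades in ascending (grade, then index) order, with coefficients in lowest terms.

Distribute over the terms of R1 (each basis-blade product reordered to ascending indices, repeated generators contracted through their squares):
(-\frac{9}{5} \gamma_{1}) R2 = \frac{171}{10} \gamma_{1} + \frac{9}{2} \gamma_{2} - \frac{69}{10} \gamma_{3} - \frac{9}{10} \gamma_{123}
(6 \gamma_{2}) R2 = 15 \gamma_{1} - 57 \gamma_{2} + 3 \gamma_{3} - 23 \gamma_{123}
(-2 \gamma_{3}) R2 = \frac{23}{3} \gamma_{1} + \gamma_{2} + 19 \gamma_{3} + 5 \gamma_{123}
(\gamma_{4}) R2 = -\frac{19}{2} \gamma_{4} - \frac{5}{2} \gamma_{124} + \frac{23}{6} \gamma_{134} + \frac{1}{2} \gamma_{234}
Summing the partial products and collecting blades:
Answer: \frac{1193}{30} \gamma_{1} - \frac{103}{2} \gamma_{2} + \frac{151}{10} \gamma_{3} - \frac{19}{2} \gamma_{4} - \frac{189}{10} \gamma_{123} - \frac{5}{2} \gamma_{124} + \frac{23}{6} \gamma_{134} + \frac{1}{2} \gamma_{234}


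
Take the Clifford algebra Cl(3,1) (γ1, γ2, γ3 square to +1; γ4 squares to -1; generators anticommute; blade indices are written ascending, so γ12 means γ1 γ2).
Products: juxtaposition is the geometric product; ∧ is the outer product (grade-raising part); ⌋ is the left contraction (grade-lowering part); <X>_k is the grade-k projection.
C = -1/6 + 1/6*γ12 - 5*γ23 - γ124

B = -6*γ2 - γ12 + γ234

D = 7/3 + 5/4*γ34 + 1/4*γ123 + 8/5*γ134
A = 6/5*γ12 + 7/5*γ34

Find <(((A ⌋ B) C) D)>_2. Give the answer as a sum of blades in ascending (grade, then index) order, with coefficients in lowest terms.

step 1: 6/5 + 7/5*γ2
step 2: -1/5 - 7/30*γ1 - 7/30*γ2 - 7*γ3 + 1/5*γ12 + 7/5*γ14 - 6*γ23 - 6/5*γ124
step 3: -7/15 + 43/45*γ1 - 49/90*γ2 - 5587/300*γ3 - 35/4*γ4 - 77/60*γ12 + 217/120*γ13 + 217/15*γ14 - 9587/600*γ23 - 15/2*γ24 - 277/300*γ34 - 31/20*γ123 - 62/5*γ124 - 367/600*γ134 - 577/600*γ234 + 187/300*γ1234
step 4: -77/60*γ12 + 217/120*γ13 + 217/15*γ14 - 9587/600*γ23 - 15/2*γ24 - 277/300*γ34
Answer: -77/60*γ12 + 217/120*γ13 + 217/15*γ14 - 9587/600*γ23 - 15/2*γ24 - 277/300*γ34


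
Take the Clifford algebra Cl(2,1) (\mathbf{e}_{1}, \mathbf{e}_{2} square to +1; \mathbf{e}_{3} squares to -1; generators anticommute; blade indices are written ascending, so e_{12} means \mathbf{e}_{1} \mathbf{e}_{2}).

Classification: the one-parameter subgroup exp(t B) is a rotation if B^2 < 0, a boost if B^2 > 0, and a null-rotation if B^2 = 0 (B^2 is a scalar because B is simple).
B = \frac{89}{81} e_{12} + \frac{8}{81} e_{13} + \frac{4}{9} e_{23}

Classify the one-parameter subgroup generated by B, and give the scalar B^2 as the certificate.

B^2 term by term: the squares give (\frac{89}{81})^2*(e_{12})^2 + (\frac{8}{81})^2*(e_{13})^2 + (\frac{4}{9})^2*(e_{23})^2 = \frac{7921}{6561}*(-1) + \frac{64}{6561}*(+1) + \frac{16}{81}*(+1) = -1 (each basis 2-blade squares to minus the product of its generators' squares); cross terms between blades sharing an index anticommute and cancel. So B^2 = -1.
Answer: rotation, certificate B^2 = -1. Certificate logic: -1 is a conjugation-invariant scalar, so its sign fixes rotation versus boost versus null-rotation outright.


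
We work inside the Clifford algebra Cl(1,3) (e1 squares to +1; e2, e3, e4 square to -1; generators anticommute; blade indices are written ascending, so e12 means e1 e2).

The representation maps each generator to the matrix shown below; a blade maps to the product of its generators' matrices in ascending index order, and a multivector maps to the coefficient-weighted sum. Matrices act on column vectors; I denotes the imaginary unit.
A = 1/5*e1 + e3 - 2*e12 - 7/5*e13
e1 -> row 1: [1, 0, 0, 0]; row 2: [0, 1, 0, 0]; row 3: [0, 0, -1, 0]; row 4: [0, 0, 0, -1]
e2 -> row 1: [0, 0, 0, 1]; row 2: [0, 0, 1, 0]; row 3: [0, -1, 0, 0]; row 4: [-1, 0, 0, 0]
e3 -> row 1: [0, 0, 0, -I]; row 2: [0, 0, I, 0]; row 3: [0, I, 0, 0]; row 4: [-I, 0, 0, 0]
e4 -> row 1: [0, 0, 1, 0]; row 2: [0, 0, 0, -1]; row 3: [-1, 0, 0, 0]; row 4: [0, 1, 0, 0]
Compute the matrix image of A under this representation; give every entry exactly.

Bivector images (products of the table entries): rho(e12) = rho(e1)rho(e2) = row 1: [0, 0, 0, 1]; row 2: [0, 0, 1, 0]; row 3: [0, 1, 0, 0]; row 4: [1, 0, 0, 0]; rho(e13) = rho(e1)rho(e3) = row 1: [0, 0, 0, -I]; row 2: [0, 0, I, 0]; row 3: [0, -I, 0, 0]; row 4: [I, 0, 0, 0].
M = (1/5)*rho(e1) + (1)*rho(e3) + (-2)*rho(e12) + (-7/5)*rho(e13), summed entrywise:
Answer: row 1: [1/5, 0, 0, -2 + 2*I/5]; row 2: [0, 1/5, -2 - 2*I/5, 0]; row 3: [0, -2 + 12*I/5, -1/5, 0]; row 4: [-2 - 12*I/5, 0, 0, -1/5]


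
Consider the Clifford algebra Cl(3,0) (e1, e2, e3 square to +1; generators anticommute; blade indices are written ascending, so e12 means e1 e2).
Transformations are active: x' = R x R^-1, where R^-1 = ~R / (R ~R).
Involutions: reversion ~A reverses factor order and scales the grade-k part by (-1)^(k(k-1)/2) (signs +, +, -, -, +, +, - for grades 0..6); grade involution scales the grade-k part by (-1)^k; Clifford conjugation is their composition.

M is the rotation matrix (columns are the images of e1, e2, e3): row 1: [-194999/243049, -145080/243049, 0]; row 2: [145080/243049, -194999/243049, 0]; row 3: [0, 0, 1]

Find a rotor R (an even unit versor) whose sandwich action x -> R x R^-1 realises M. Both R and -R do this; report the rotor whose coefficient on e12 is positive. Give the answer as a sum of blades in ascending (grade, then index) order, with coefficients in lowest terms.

Method: write R = a + b12*e12 + b13*e13 + b23*e23 with a^2 + b12^2 + b13^2 + b23^2 = 1 (so R^-1 = ~R). Expanding the columns R e_j ~R gives tr M = 4a^2 - 1 and, from the antisymmetric part, M21 - M12 = -4a*b12, M13 - M31 = 4a*b13, M32 - M23 = -4a*b23.
Here tr M = -146949/243049, so a^2 = (1 + tr M)/4 = 24025/243049 and a = ±155/493. Taking a = 155/493: M21 - M12 = 290160/243049, M13 - M31 = 0, M32 - M23 = 0, giving b12 = -468/493, b13 = 0, b23 = 0, i.e. R = 155/493 - 468/493*e12.
Its e12 coefficient is negative, so report the other preimage -R.
Answer: -155/493 + 468/493*e12. Uniqueness: Spin(3) -> SO(3) maps R and -R to the same rotation of trace -146949/243049; fixing the sign of the e12 coefficient removes the ambiguity.


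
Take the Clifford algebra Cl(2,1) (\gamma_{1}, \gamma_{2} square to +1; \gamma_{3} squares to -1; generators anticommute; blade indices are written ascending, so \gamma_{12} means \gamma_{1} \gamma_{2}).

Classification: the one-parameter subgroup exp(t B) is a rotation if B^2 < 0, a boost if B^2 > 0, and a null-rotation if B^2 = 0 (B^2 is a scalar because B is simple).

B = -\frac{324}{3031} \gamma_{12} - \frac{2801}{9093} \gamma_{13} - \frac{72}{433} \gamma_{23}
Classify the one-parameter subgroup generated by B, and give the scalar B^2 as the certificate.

B^2 term by term: the squares give (-\frac{324}{3031})^2*(\gamma_{12})^2 + (-\frac{2801}{9093})^2*(\gamma_{13})^2 + (-\frac{72}{433})^2*(\gamma_{23})^2 = \frac{104976}{9186961}*(-1) + \frac{7845601}{82682649}*(+1) + \frac{5184}{187489}*(+1) = \frac{1}{9} (each basis 2-blade squares to minus the product of its generators' squares); cross terms between blades sharing an index anticommute and cancel. So B^2 = \frac{1}{9}.
Answer: boost, certificate B^2 = \frac{1}{9}. Check the certificate: B^2 = \frac{1}{9}, and that sign is decisive whatever form B takes.


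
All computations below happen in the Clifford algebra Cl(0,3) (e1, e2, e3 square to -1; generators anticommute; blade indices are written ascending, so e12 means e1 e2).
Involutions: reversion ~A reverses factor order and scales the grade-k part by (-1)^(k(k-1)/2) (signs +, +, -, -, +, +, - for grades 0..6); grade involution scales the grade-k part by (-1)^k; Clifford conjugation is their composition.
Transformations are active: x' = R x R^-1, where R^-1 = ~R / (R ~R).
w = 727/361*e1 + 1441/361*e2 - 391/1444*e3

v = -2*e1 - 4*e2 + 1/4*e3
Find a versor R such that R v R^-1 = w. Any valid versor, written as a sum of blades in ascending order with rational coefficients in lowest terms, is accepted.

Equal squares first: v^2 = w^2 = -321/16. Then v + w = 5/361*e1 - 3/361*e2 - 15/722*e3 is a versor taking v to w, provided it is invertible.
Answer: 5/361*e1 - 3/361*e2 - 15/722*e3


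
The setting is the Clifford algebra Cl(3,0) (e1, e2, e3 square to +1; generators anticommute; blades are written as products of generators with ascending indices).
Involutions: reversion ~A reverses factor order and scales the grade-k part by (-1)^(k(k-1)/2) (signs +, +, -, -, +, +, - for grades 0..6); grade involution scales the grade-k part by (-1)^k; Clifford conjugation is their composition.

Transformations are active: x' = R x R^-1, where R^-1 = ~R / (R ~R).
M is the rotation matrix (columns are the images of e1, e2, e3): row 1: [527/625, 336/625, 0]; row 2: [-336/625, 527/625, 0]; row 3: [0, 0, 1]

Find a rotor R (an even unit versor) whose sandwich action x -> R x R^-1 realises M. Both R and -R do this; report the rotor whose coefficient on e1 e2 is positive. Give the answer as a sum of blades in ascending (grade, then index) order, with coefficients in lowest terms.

Method: write R = a + b12*e1 e2 + b13*e1 e3 + b23*e2 e3 with a^2 + b12^2 + b13^2 + b23^2 = 1 (so R^-1 = ~R). Expanding the columns R e_j ~R gives tr M = 4a^2 - 1 and, from the antisymmetric part, M21 - M12 = -4a*b12, M13 - M31 = 4a*b13, M32 - M23 = -4a*b23.
Here tr M = 1679/625, so a^2 = (1 + tr M)/4 = 576/625 and a = ±24/25. Taking a = 24/25: M21 - M12 = -672/625, M13 - M31 = 0, M32 - M23 = 0, giving b12 = 7/25, b13 = 0, b23 = 0, i.e. R = 24/25 + 7/25*e1 e2.
Its e1 e2 coefficient is already positive.
Answer: 24/25 + 7/25*e1 e2. Note: both R and -R realise this M (trace 1679/625); the covering map identifies them, and the e1 e2-coefficient sign is the tie-breaker.


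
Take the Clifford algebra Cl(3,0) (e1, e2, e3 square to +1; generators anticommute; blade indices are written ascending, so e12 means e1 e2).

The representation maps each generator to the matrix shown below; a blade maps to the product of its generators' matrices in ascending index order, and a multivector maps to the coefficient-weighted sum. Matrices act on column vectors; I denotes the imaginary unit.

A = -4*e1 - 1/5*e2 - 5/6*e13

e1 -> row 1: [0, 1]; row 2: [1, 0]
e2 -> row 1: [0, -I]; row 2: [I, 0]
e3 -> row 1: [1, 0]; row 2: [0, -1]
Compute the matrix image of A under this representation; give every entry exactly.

Bivector images (products of the table entries): rho(e13) = rho(e1)rho(e3) = row 1: [0, -1]; row 2: [1, 0].
M = (-4)*rho(e1) + (-1/5)*rho(e2) + (-5/6)*rho(e13), summed entrywise:
Answer: row 1: [0, -19/6 + I/5]; row 2: [-29/6 - I/5, 0]


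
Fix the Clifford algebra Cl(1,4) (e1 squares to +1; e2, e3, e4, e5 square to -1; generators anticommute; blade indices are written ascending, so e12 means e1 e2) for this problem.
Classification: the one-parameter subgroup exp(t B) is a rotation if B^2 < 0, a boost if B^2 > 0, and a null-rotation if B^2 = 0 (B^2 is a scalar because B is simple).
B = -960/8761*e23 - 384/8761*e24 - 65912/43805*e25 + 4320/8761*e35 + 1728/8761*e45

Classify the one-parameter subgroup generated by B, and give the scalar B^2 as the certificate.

B^2 term by term: the squares give (-960/8761)^2*(e23)^2 + (-384/8761)^2*(e24)^2 + (-65912/43805)^2*(e25)^2 + (4320/8761)^2*(e35)^2 + (1728/8761)^2*(e45)^2 = 921600/76755121*(-1) + 147456/76755121*(-1) + 4344391744/1918878025*(-1) + 18662400/76755121*(-1) + 2985984/76755121*(-1) = -64/25 (each basis 2-blade squares to minus the product of its generators' squares); cross terms between blades sharing an index anticommute and cancel; the commuting (index-disjoint) pairs give grade-4 terms 2*c*c'*(blade product), which cancel blade by blade — e2345: -3317760/76755121 + 3317760/76755121 = 0 — confirming B is simple. So B^2 = -64/25.
Answer: rotation, certificate B^2 = -64/25. No conjugation can change B^2 = -64/25; the sign gives the class.


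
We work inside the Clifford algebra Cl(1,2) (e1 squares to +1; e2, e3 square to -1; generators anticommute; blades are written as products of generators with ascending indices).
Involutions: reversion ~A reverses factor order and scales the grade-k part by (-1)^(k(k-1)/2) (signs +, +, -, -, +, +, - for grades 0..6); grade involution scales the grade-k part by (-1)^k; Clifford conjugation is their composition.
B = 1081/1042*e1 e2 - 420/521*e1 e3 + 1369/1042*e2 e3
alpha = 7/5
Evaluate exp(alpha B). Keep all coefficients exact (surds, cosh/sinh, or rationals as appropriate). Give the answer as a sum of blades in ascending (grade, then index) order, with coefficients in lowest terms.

B^2 term by term: the squares give (1081/1042)^2*(e1 e2)^2 + (-420/521)^2*(e1 e3)^2 + (1369/1042)^2*(e2 e3)^2 = 1168561/1085764*(+1) + 176400/271441*(+1) + 1874161/1085764*(-1) = 0 (each basis 2-blade squares to minus the product of its generators' squares); cross terms between blades sharing an index anticommute and cancel. So B^2 = 0.
B^2 = 0, and the exponential is exactly linear here: exp(alpha B) = 1 + alpha B (parabolic case).
Answer: 1 + 7567/5210*e1 e2 - 588/521*e1 e3 + 9583/5210*e2 e3


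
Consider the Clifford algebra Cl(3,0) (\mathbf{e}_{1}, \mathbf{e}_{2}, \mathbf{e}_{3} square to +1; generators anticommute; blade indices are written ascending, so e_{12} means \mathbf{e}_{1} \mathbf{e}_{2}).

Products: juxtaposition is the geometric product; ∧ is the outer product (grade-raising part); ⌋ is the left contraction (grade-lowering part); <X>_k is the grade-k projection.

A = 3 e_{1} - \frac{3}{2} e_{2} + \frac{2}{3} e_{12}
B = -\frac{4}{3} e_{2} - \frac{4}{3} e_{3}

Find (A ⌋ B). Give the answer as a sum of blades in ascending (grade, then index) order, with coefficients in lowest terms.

step 1: 2
Answer: 2


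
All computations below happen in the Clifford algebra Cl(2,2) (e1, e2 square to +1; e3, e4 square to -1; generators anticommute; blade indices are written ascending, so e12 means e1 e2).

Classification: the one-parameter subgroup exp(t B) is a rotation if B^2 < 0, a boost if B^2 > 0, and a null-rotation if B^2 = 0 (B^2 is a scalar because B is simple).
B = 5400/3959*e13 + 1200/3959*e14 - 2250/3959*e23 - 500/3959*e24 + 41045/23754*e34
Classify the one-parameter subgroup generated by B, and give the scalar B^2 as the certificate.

B^2 term by term: the squares give (5400/3959)^2*(e13)^2 + (1200/3959)^2*(e14)^2 + (-2250/3959)^2*(e23)^2 + (-500/3959)^2*(e24)^2 + (41045/23754)^2*(e34)^2 = 29160000/15673681*(+1) + 1440000/15673681*(+1) + 5062500/15673681*(+1) + 250000/15673681*(+1) + 1684692025/564252516*(-1) = -25/36 (each basis 2-blade squares to minus the product of its generators' squares); cross terms between blades sharing an index anticommute and cancel; the commuting (index-disjoint) pairs give grade-4 terms 2*c*c'*(blade product), which cancel blade by blade — e1234: 5400000/15673681 - 5400000/15673681 = 0 — confirming B is simple. So B^2 = -25/36.
Answer: rotation, certificate B^2 = -25/36. No conjugation can change B^2 = -25/36; the sign gives the class.


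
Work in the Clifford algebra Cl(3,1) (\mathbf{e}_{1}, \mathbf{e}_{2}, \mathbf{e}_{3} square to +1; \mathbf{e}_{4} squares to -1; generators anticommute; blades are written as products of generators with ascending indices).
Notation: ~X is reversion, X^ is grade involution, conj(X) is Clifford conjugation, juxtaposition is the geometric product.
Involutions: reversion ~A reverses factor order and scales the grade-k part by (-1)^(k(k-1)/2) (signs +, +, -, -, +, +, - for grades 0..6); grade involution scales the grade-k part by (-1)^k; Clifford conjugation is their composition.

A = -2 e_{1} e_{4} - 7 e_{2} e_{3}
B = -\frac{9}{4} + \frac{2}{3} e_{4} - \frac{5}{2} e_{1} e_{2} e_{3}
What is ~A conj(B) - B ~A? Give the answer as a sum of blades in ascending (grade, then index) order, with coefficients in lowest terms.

first term: \frac{113}{6} e_{1} - \frac{9}{2} e_{1} e_{4} - \frac{63}{4} e_{2} e_{3} + \frac{1}{3} e_{2} e_{3} e_{4}
second term: \frac{113}{6} e_{1} - \frac{9}{2} e_{1} e_{4} - \frac{63}{4} e_{2} e_{3} - \frac{1}{3} e_{2} e_{3} e_{4}
Answer: \frac{2}{3} e_{2} e_{3} e_{4}


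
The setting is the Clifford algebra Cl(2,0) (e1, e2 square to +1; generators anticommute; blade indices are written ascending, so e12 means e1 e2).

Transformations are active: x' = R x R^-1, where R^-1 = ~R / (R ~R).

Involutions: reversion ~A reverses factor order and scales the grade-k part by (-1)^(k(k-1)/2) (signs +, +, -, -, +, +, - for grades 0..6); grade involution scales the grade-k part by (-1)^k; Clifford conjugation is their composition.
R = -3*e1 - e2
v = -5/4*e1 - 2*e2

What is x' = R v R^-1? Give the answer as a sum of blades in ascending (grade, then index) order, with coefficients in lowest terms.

~R = -3*e1 - e2, and R ~R = 10, so R^-1 = ~R / (10).
R v = 23/4 + 19/4*e12
Answer: -11/5*e1 + 17/20*e2


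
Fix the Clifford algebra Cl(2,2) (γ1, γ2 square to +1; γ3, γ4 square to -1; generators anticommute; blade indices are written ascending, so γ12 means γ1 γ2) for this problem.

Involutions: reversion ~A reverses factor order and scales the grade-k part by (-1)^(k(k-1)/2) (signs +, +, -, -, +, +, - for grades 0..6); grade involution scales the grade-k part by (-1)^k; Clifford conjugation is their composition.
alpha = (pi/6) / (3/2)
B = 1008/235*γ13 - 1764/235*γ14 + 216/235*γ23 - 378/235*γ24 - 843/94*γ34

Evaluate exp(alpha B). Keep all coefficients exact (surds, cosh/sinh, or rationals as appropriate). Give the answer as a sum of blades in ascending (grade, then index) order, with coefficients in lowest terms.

B^2 term by term: the squares give (1008/235)^2*(γ13)^2 + (-1764/235)^2*(γ14)^2 + (216/235)^2*(γ23)^2 + (-378/235)^2*(γ24)^2 + (-843/94)^2*(γ34)^2 = 1016064/55225*(+1) + 3111696/55225*(+1) + 46656/55225*(+1) + 142884/55225*(+1) + 710649/8836*(-1) = -9/4 (each basis 2-blade squares to minus the product of its generators' squares); cross terms between blades sharing an index anticommute and cancel; the commuting (index-disjoint) pairs give grade-4 terms 2*c*c'*(blade product), which cancel blade by blade — γ1234: 762048/55225 - 762048/55225 = 0 — confirming B is simple. So B^2 = -9/4.
B^2 = -9/4 — B^2 < 0, so the exponential closes trigonometrically: l = 3/2, alpha*l = pi/6, so exp(alpha B) = cos(pi/6) + (sin(pi/6)/(3/2))*B = sqrt(3)/2 + (1/3)*B.
Answer: sqrt(3)/2 + 336/235*γ13 - 588/235*γ14 + 72/235*γ23 - 126/235*γ24 - 281/94*γ34


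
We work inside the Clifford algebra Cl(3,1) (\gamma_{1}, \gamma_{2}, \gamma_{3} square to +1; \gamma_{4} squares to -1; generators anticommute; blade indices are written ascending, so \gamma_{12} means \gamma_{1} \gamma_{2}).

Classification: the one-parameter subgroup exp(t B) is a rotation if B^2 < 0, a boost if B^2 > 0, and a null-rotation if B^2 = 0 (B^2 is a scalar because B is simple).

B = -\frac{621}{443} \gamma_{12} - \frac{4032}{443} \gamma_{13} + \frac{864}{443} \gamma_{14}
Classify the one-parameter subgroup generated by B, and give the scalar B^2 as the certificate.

B^2 term by term: the squares give (-\frac{621}{443})^2*(\gamma_{12})^2 + (-\frac{4032}{443})^2*(\gamma_{13})^2 + (\frac{864}{443})^2*(\gamma_{14})^2 = \frac{385641}{196249}*(-1) + \frac{16257024}{196249}*(-1) + \frac{746496}{196249}*(+1) = -81 (each basis 2-blade squares to minus the product of its generators' squares); cross terms between blades sharing an index anticommute and cancel. So B^2 = -81.
Answer: rotation, certificate B^2 = -81. Note: conjugating B changes its blade decomposition but never the scalar B^2 = -81, whose sign settles the classification.


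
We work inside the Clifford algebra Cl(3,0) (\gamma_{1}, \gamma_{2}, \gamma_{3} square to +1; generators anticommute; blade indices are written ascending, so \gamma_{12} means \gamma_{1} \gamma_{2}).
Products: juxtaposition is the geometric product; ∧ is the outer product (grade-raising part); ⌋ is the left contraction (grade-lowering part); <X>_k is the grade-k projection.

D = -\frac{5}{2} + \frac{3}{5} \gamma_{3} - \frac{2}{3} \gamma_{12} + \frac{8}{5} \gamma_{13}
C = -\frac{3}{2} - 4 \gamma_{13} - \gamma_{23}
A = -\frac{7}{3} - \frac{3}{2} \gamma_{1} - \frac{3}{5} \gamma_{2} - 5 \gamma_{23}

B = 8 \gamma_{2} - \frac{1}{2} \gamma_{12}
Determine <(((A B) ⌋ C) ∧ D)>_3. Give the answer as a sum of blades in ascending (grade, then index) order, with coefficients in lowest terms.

step 1: -\frac{24}{5} - \frac{3}{10} \gamma_{1} - \frac{215}{12} \gamma_{2} + 40 \gamma_{3} - \frac{65}{6} \gamma_{12} - \frac{5}{2} \gamma_{13}
step 2: -\frac{14}{5} + 160 \gamma_{1} + 40 \gamma_{2} + \frac{1147}{60} \gamma_{3} + \frac{96}{5} \gamma_{13} + \frac{24}{5} \gamma_{23}
step 3: 7 - 400 \gamma_{1} - 100 \gamma_{2} - \frac{29683}{600} \gamma_{3} + \frac{28}{15} \gamma_{12} + \frac{1088}{25} \gamma_{13} + 12 \gamma_{23} - \frac{6907}{90} \gamma_{123}
step 4: -\frac{6907}{90} \gamma_{123}
Answer: -\frac{6907}{90} \gamma_{123}


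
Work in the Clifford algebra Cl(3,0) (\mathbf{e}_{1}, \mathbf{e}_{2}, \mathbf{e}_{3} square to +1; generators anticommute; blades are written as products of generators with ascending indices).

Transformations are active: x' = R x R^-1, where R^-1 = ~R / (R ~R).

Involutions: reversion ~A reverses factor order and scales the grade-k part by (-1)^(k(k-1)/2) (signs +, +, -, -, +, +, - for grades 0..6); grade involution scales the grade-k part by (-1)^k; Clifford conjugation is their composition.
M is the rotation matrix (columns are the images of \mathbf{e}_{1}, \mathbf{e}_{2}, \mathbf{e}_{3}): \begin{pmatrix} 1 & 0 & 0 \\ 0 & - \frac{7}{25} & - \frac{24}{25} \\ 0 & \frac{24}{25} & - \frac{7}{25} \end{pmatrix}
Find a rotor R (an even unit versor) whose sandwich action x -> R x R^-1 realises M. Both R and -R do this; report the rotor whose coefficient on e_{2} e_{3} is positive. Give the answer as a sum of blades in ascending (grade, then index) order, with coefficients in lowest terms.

Method: write R = a + b12*e_{1} e_{2} + b13*e_{1} e_{3} + b23*e_{2} e_{3} with a^2 + b12^2 + b13^2 + b23^2 = 1 (so R^-1 = ~R). Expanding the columns R e_j ~R gives tr M = 4a^2 - 1 and, from the antisymmetric part, M21 - M12 = -4a*b12, M13 - M31 = 4a*b13, M32 - M23 = -4a*b23.
Here tr M = \frac{11}{25}, so a^2 = (1 + tr M)/4 = \frac{9}{25} and a = ±\frac{3}{5}. Taking a = \frac{3}{5}: M21 - M12 = 0, M13 - M31 = 0, M32 - M23 = \frac{48}{25}, giving b12 = 0, b13 = 0, b23 = -\frac{4}{5}, i.e. R = \frac{3}{5} - \frac{4}{5} e_{2} e_{3}.
Its e_{2} e_{3} coefficient is negative, so report the other preimage -R.
Answer: -\frac{3}{5} + \frac{4}{5} e_{2} e_{3}. Sheet selection: the two-to-one cover makes ±R indistinguishable at the matrix level (trace \frac{11}{25}), so uniqueness comes from the required sign on e_{2} e_{3}.


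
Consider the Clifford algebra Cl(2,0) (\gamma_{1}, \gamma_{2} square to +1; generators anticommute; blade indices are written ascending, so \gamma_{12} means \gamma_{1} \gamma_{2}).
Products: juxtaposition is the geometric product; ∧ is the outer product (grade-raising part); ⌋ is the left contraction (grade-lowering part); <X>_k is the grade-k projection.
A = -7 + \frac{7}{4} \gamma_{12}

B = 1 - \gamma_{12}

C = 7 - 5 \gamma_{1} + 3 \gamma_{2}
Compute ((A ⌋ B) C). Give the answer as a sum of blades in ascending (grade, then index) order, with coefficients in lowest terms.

step 1: -\frac{21}{4} + 7 \gamma_{12}
step 2: -\frac{147}{4} + \frac{189}{4} \gamma_{1} + \frac{77}{4} \gamma_{2} + 49 \gamma_{12}
Answer: -\frac{147}{4} + \frac{189}{4} \gamma_{1} + \frac{77}{4} \gamma_{2} + 49 \gamma_{12}


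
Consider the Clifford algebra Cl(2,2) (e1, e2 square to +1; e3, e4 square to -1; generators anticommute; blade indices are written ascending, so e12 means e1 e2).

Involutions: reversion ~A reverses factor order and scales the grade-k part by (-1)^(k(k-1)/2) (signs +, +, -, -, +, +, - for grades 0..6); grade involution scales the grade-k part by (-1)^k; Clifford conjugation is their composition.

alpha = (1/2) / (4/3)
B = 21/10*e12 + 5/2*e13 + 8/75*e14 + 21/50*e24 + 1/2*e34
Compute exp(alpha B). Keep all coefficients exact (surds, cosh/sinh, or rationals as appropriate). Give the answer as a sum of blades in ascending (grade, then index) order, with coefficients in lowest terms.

B^2 term by term: the squares give (21/10)^2*(e12)^2 + (5/2)^2*(e13)^2 + (8/75)^2*(e14)^2 + (21/50)^2*(e24)^2 + (1/2)^2*(e34)^2 = 441/100*(-1) + 25/4*(+1) + 64/5625*(+1) + 441/2500*(+1) + 1/4*(-1) = 16/9 (each basis 2-blade squares to minus the product of its generators' squares); cross terms between blades sharing an index anticommute and cancel; the commuting (index-disjoint) pairs give grade-4 terms 2*c*c'*(blade product), which cancel blade by blade — e1234: 21/10 - 21/10 = 0 — confirming B is simple. So B^2 = 16/9.
B^2 = 16/9 — a positive square means the series sums to a boost: l = 4/3, alpha*l = 1/2, so exp(alpha B) = cosh(1/2) + (sinh(1/2)/(4/3))*B = cosh(1/2) + (3*sinh(1/2)/4)*B.
Answer: cosh(1/2) + 63*sinh(1/2)/40*e12 + 15*sinh(1/2)/8*e13 + 2*sinh(1/2)/25*e14 + 63*sinh(1/2)/200*e24 + 3*sinh(1/2)/8*e34


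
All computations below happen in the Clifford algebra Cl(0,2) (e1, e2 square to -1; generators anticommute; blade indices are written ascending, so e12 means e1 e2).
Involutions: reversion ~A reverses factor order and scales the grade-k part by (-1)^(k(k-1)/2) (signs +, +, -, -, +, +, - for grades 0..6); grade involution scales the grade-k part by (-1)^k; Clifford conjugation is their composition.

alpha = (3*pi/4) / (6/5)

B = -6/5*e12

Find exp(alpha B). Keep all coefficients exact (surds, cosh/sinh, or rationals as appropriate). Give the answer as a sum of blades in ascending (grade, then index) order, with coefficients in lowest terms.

B^2 = (-6/5)^2*(e12)^2 = 36/25*(-1) = -36/25 (a basis 2-blade squares to minus the product of its generators' squares).
B^2 = -36/25 — the negative square puts this in the circular regime; l = 6/5, alpha*l = 3*pi/4, so exp(alpha B) = cos(3*pi/4) + (sin(3*pi/4)/(6/5))*B = -sqrt(2)/2 + (5*sqrt(2)/12)*B.
Answer: -sqrt(2)/2 - sqrt(2)/2*e12


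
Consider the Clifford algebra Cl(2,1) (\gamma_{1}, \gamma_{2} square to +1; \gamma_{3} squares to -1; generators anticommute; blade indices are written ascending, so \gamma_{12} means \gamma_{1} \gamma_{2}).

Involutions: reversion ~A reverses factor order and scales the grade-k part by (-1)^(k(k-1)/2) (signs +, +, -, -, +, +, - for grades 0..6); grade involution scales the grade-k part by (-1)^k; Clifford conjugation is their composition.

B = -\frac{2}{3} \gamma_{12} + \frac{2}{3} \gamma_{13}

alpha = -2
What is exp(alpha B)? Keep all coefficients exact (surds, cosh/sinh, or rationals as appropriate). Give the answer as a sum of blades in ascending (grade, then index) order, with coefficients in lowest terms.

B^2 term by term: the squares give (-\frac{2}{3})^2*(\gamma_{12})^2 + (\frac{2}{3})^2*(\gamma_{13})^2 = \frac{4}{9}*(-1) + \frac{4}{9}*(+1) = 0 (each basis 2-blade squares to minus the product of its generators' squares); cross terms between blades sharing an index anticommute and cancel. So B^2 = 0.
B^2 = 0, so the series truncates immediately: exp(alpha B) = 1 + alpha B (parabolic case).
Answer: 1 + \frac{4}{3} \gamma_{12} - \frac{4}{3} \gamma_{13}


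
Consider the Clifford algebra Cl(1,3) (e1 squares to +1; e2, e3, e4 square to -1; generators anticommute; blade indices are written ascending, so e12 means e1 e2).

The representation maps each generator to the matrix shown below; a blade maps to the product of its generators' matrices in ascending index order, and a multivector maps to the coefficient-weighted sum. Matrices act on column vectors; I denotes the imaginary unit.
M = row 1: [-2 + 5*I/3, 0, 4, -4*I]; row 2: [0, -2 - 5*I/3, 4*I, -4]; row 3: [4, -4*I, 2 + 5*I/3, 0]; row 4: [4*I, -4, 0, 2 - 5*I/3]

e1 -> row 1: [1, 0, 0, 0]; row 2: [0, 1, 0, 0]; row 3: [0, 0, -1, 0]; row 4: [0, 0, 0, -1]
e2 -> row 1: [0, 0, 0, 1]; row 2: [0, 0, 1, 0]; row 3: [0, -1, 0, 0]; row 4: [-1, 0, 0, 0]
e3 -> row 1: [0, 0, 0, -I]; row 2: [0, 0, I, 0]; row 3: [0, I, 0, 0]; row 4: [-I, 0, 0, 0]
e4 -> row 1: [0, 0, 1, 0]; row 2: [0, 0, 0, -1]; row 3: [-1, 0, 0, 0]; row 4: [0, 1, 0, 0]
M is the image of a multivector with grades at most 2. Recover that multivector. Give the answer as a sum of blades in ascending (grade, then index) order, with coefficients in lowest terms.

Method: the blade images are trace-orthogonal — tr(rho(e_A) rho(e_B)^-1) = 4 if A = B and 0 otherwise — and rho(e_A)^-1 = (e_A)^2 * rho(e_A) with (e_A)^2 = +1 or -1, so the coefficient of e_A in the preimage is (e_A)^2 * tr(M rho(e_A))/4.
Nonzero projections over blades of grade <= 2: e1: (e1)^2 = +1, tr(M rho(e1)) = -8, coefficient -2; e13: (e13)^2 = +1, tr(M rho(e13)) = 16, coefficient 4; e14: (e14)^2 = +1, tr(M rho(e14)) = 16, coefficient 4; e23: (e23)^2 = -1, tr(M rho(e23)) = 20/3, coefficient -5/3. Every other blade of grade <= 2 projects to 0.
Answer: -2*e1 + 4*e13 + 4*e14 - 5/3*e23


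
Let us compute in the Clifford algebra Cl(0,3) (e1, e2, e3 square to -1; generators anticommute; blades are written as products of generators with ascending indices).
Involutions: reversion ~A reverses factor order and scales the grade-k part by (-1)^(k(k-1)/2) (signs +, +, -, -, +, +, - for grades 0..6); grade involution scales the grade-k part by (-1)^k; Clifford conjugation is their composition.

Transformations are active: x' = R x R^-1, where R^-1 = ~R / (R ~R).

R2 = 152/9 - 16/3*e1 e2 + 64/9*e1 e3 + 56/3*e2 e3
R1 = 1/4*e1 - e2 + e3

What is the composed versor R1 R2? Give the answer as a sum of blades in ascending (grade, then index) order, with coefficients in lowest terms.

Distribute over the terms of R1 (each basis-blade product reordered to ascending indices, repeated generators contracted through their squares):
(1/4*e1) R2 = 38/9*e1 + 4/3*e2 - 16/9*e3 + 14/3*e1 e2 e3
(-e2) R2 = 16/3*e1 - 152/9*e2 + 56/3*e3 + 64/9*e1 e2 e3
(e3) R2 = 64/9*e1 + 56/3*e2 + 152/9*e3 - 16/3*e1 e2 e3
Summing the partial products and collecting blades:
Answer: 50/3*e1 + 28/9*e2 + 304/9*e3 + 58/9*e1 e2 e3


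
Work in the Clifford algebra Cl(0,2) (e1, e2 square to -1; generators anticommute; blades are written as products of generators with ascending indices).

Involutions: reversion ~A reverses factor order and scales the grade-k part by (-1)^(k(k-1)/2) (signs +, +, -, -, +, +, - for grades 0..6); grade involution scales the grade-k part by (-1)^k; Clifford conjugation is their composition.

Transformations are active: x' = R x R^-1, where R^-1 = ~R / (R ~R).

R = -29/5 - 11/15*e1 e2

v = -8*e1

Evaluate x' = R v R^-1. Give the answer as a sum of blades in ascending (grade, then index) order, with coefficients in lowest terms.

~R = -29/5 + 11/15*e1 e2, and R ~R = 1538/45, so R^-1 = ~R / (1538/45).
R v = 232/5*e1 + 88/15*e2
Answer: -29792/3845*e1 - 7656/3845*e2


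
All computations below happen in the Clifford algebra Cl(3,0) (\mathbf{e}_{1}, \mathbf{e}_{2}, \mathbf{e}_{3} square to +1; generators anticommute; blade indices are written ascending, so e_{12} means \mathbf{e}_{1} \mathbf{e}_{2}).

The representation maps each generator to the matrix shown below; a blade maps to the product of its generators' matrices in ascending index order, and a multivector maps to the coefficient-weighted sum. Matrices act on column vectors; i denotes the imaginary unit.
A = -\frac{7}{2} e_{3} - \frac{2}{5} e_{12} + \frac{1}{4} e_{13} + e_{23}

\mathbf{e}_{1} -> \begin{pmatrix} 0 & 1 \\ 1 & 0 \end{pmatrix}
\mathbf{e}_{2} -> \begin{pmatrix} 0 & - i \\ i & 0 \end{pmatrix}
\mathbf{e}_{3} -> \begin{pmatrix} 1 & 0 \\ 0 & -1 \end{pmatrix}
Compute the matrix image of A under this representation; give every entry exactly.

Bivector images (products of the table entries): rho(e_{12}) = rho(\mathbf{e}_{1})rho(\mathbf{e}_{2}) = \begin{pmatrix} i & 0 \\ 0 & - i \end{pmatrix}; rho(e_{13}) = rho(\mathbf{e}_{1})rho(\mathbf{e}_{3}) = \begin{pmatrix} 0 & -1 \\ 1 & 0 \end{pmatrix}; rho(e_{23}) = rho(\mathbf{e}_{2})rho(\mathbf{e}_{3}) = \begin{pmatrix} 0 & i \\ i & 0 \end{pmatrix}.
M = (-\frac{7}{2})*rho(e_{3}) + (-\frac{2}{5})*rho(e_{12}) + (\frac{1}{4})*rho(e_{13}) + (1)*rho(e_{23}), summed entrywise:
Answer: \begin{pmatrix} - \frac{7}{2} - \frac{2 i}{5} & - \frac{1}{4} + i \\ \frac{1}{4} + i & \frac{7}{2} + \frac{2 i}{5} \end{pmatrix}


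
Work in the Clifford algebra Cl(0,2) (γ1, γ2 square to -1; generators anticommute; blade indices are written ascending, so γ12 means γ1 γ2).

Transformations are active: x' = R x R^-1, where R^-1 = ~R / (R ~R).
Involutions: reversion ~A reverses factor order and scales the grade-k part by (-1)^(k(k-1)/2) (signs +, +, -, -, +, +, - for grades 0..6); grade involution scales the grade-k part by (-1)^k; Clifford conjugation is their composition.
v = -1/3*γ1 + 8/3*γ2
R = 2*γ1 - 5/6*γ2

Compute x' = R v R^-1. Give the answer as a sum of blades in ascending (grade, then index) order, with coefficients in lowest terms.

~R = 2*γ1 - 5/6*γ2, and R ~R = -169/36, so R^-1 = ~R / (-169/36).
R v = 26/9 + 91/18*γ12
Answer: -83/39*γ1 - 64/39*γ2


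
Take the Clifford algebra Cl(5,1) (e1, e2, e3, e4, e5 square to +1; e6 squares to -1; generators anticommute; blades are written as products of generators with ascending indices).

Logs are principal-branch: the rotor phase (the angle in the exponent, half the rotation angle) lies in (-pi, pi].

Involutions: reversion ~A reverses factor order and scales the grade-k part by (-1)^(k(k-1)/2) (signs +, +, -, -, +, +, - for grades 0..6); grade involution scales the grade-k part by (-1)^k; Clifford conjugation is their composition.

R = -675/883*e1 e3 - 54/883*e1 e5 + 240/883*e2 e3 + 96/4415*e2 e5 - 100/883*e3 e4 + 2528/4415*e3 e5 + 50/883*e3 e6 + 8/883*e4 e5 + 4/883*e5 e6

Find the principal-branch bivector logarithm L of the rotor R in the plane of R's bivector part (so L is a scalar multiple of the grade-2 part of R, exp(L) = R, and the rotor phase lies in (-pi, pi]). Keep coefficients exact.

The scalar part of R is 0, which pins the rotor phase on the principal branch; dividing the bivector part by the sine of that phase recovers the unit plane, and L is the phase times that plane.
Concretely: cos(phase) = 0 gives phase = ±pi/2, and since phase/sin(phase) is even the sign is immaterial: L = (phase/sin(phase)) * <R>_2 = (pi/2) * <R>_2.
Answer: -675*pi/1766*e1 e3 - 27*pi/883*e1 e5 + 120*pi/883*e2 e3 + 48*pi/4415*e2 e5 - 50*pi/883*e3 e4 + 1264*pi/4415*e3 e5 + 25*pi/883*e3 e6 + 4*pi/883*e4 e5 + 2*pi/883*e5 e6


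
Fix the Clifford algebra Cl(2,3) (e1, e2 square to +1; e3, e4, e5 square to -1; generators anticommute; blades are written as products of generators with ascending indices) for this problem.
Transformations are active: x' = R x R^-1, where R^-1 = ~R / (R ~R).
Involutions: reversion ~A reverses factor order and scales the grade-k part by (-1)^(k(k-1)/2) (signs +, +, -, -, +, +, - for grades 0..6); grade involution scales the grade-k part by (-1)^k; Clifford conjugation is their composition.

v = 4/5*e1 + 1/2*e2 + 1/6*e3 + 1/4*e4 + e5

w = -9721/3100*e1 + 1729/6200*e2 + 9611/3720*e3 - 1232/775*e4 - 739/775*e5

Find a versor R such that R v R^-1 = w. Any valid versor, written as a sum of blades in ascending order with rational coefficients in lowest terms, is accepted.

A norm check does it: q(v) = q(w) = -721/3600, hence R = v + w = -7241/3100*e1 + 4829/6200*e2 + 10231/3720*e3 - 4153/3100*e4 + 36/775*e5 realises the map — parallel part kept, (v - w)/2 negated, v carried to w.
Answer: -7241/3100*e1 + 4829/6200*e2 + 10231/3720*e3 - 4153/3100*e4 + 36/775*e5


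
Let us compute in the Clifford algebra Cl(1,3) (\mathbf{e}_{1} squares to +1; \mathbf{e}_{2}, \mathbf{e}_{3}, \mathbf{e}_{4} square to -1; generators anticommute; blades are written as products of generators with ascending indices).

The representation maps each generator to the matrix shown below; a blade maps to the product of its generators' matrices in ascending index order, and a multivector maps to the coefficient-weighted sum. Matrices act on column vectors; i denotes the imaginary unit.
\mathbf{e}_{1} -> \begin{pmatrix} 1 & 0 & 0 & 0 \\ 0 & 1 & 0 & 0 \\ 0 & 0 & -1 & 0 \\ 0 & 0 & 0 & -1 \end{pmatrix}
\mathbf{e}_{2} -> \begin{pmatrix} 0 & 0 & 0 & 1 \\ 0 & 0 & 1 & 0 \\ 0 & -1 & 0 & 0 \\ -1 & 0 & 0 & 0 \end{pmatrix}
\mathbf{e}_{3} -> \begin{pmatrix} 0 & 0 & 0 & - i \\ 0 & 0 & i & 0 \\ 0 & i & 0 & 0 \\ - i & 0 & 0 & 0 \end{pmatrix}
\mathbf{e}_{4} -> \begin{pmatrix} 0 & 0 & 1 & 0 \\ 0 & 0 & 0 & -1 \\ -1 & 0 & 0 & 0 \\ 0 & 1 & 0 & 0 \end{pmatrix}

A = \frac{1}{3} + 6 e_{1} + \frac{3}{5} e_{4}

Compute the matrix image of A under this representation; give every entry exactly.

M = (\frac{1}{3})*1 + (6)*rho(e_{1}) + (\frac{3}{5})*rho(e_{4}), summed entrywise (1 is the identity matrix):
Answer: \begin{pmatrix} \frac{19}{3} & 0 & \frac{3}{5} & 0 \\ 0 & \frac{19}{3} & 0 & - \frac{3}{5} \\ - \frac{3}{5} & 0 & - \frac{17}{3} & 0 \\ 0 & \frac{3}{5} & 0 & - \frac{17}{3} \end{pmatrix}


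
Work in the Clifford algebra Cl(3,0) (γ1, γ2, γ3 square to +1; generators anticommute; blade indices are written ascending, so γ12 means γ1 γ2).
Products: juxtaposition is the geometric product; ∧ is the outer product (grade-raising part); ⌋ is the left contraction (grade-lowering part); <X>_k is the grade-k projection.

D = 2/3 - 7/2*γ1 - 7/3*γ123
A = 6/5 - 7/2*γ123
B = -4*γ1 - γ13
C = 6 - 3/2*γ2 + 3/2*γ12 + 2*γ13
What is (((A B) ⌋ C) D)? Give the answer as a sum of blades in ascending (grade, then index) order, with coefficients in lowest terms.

step 1: -24/5*γ1 + 7/2*γ2 - 6/5*γ13 + 14*γ23
step 2: -57/20 - 21/4*γ1 - 36/5*γ2 - 48/5*γ3
step 3: 659/40 + 259/40*γ1 - 24/5*γ2 - 32/5*γ3 - 14/5*γ12 - 252/5*γ13 + 49/4*γ23 + 133/20*γ123
Answer: 659/40 + 259/40*γ1 - 24/5*γ2 - 32/5*γ3 - 14/5*γ12 - 252/5*γ13 + 49/4*γ23 + 133/20*γ123


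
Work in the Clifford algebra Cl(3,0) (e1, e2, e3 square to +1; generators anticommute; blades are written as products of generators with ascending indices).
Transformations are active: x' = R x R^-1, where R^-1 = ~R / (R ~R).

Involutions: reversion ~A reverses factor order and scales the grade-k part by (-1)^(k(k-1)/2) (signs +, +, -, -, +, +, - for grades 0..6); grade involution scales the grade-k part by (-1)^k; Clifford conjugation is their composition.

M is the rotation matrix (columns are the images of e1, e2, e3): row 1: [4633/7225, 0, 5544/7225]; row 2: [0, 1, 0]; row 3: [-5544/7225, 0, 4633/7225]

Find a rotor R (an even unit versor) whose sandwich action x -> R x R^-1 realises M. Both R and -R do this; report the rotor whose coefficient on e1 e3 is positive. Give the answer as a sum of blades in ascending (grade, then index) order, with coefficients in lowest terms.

Method: write R = a + b12*e1 e2 + b13*e1 e3 + b23*e2 e3 with a^2 + b12^2 + b13^2 + b23^2 = 1 (so R^-1 = ~R). Expanding the columns R e_j ~R gives tr M = 4a^2 - 1 and, from the antisymmetric part, M21 - M12 = -4a*b12, M13 - M31 = 4a*b13, M32 - M23 = -4a*b23.
Here tr M = 16491/7225, so a^2 = (1 + tr M)/4 = 5929/7225 and a = ±77/85. Taking a = 77/85: M21 - M12 = 0, M13 - M31 = 11088/7225, M32 - M23 = 0, giving b12 = 0, b13 = 36/85, b23 = 0, i.e. R = 77/85 + 36/85*e1 e3.
Its e1 e3 coefficient is already positive.
Answer: 77/85 + 36/85*e1 e3. Note: both R and -R realise this M (trace 16491/7225); the covering map identifies them, and the e1 e3-coefficient sign is the tie-breaker.


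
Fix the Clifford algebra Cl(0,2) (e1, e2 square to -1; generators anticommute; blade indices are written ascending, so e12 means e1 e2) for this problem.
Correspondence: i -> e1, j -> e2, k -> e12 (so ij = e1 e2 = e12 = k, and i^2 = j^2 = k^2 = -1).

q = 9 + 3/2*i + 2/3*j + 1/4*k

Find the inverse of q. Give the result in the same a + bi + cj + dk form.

In blades: q = 9 + 3/2*e1 + 2/3*e2 + 1/4*e12.
With qbar = 9 - 3/2*e1 - 2/3*e2 - 1/4*e12 (scalar fixed, mapped units negated), q qbar = 12061/144 (the sum of squared coefficients), so q^-1 = qbar / (12061/144) = 1296/12061 - 216/12061*e1 - 96/12061*e2 - 36/12061*e12; translating back:
Answer: 1296/12061 - 216/12061*i - 96/12061*j - 36/12061*k
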